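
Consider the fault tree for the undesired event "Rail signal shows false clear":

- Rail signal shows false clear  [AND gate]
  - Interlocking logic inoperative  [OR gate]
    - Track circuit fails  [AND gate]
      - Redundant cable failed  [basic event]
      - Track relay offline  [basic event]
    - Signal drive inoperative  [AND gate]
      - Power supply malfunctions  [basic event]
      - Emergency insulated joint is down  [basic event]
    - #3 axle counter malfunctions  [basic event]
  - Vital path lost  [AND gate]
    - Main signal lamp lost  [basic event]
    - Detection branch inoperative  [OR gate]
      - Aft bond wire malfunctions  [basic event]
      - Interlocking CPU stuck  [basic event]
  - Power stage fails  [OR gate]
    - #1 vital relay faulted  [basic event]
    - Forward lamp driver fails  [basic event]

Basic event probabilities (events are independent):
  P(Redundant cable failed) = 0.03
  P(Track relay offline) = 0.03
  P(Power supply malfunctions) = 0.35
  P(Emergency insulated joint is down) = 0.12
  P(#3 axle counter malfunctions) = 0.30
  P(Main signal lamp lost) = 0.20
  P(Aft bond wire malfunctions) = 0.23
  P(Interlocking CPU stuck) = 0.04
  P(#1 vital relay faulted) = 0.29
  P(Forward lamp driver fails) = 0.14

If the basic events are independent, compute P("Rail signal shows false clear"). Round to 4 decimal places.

P(Track circuit fails) [AND] = 0.03 × 0.03 = 0.000900
P(Signal drive inoperative) [AND] = 0.35 × 0.12 = 0.042000
P(Interlocking logic inoperative) [OR] = 1 − (1−0.000900) × (1−0.042000) × (1−0.30) = 0.330004
P(Detection branch inoperative) [OR] = 1 − (1−0.23) × (1−0.04) = 0.260800
P(Vital path lost) [AND] = 0.20 × 0.260800 = 0.052160
P(Power stage fails) [OR] = 1 − (1−0.29) × (1−0.14) = 0.389400
P(Rail signal shows false clear) [AND] = 0.330004 × 0.052160 × 0.389400 = 0.006703
Rounded to 4 decimal places: P(Rail signal shows false clear) ≈ 0.0067.

0.0067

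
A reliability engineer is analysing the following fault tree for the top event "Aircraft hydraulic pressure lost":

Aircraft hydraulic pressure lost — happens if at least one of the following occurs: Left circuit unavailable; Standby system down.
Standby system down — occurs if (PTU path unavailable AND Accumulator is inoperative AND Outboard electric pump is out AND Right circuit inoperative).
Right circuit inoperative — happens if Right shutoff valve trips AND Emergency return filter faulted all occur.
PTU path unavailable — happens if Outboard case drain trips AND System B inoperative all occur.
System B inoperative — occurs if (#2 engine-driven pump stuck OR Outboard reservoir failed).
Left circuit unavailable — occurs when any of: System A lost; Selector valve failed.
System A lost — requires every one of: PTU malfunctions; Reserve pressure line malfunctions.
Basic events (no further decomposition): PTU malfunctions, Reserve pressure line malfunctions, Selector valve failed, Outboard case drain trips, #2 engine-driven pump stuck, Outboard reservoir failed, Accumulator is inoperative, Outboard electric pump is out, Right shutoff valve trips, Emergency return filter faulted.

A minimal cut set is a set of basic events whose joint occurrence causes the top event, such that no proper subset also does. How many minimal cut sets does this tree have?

4

System A lost [AND]: one cut set from each child combined → 1 × 1 = 1 cut set(s).
Left circuit unavailable [OR]: union of children's cut sets → 2 cut set(s).
System B inoperative [OR]: union of children's cut sets → 2 cut set(s).
PTU path unavailable [AND]: one cut set from each child combined → 1 × 2 = 2 cut set(s).
Right circuit inoperative [AND]: one cut set from each child combined → 1 × 1 = 1 cut set(s).
Standby system down [AND]: one cut set from each child combined → 2 × 1 × 1 × 1 = 2 cut set(s).
Aircraft hydraulic pressure lost [OR]: union of children's cut sets → 4 cut set(s).
Minimal cut sets: {PTU malfunctions, Reserve pressure line malfunctions}; {Selector valve failed}; {#2 engine-driven pump stuck, Accumulator is inoperative, Emergency return filter faulted, Outboard case drain trips, Outboard electric pump is out, Right shutoff valve trips}; {Accumulator is inoperative, Emergency return filter faulted, Outboard case drain trips, Outboard electric pump is out, Outboard reservoir failed, Right shutoff valve trips}.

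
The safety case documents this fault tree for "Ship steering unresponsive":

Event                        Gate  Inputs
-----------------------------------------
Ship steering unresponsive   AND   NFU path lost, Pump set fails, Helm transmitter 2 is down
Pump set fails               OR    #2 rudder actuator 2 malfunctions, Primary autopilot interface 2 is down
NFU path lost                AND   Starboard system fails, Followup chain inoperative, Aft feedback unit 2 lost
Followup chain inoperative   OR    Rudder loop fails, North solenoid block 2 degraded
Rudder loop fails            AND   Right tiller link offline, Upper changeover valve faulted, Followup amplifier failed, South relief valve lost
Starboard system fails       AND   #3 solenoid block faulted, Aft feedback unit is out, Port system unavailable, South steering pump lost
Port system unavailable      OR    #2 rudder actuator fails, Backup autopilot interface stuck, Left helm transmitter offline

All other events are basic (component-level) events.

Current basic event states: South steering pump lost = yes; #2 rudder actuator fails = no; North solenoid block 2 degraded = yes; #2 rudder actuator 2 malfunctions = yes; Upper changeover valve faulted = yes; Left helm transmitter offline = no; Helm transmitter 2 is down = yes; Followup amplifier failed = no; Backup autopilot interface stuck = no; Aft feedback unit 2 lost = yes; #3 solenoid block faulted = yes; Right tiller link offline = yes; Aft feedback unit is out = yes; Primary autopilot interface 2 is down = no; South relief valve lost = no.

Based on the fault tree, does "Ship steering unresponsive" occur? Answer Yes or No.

Port system unavailable [OR]: #2 rudder actuator fails=not, Backup autopilot interface stuck=not, Left helm transmitter offline=not → no input occurs → does not occur.
Starboard system fails [AND]: #3 solenoid block faulted=occurs, Aft feedback unit is out=occurs, Port system unavailable=not, South steering pump lost=occurs → not all inputs occur → does not occur.
Rudder loop fails [AND]: Right tiller link offline=occurs, Upper changeover valve faulted=occurs, Followup amplifier failed=not, South relief valve lost=not → not all inputs occur → does not occur.
Followup chain inoperative [OR]: Rudder loop fails=not, North solenoid block 2 degraded=occurs → at least one input occurs → occurs.
NFU path lost [AND]: Starboard system fails=not, Followup chain inoperative=occurs, Aft feedback unit 2 lost=occurs → not all inputs occur → does not occur.
Pump set fails [OR]: #2 rudder actuator 2 malfunctions=occurs, Primary autopilot interface 2 is down=not → at least one input occurs → occurs.
Ship steering unresponsive [AND]: NFU path lost=not, Pump set fails=occurs, Helm transmitter 2 is down=occurs → not all inputs occur → does not occur.

No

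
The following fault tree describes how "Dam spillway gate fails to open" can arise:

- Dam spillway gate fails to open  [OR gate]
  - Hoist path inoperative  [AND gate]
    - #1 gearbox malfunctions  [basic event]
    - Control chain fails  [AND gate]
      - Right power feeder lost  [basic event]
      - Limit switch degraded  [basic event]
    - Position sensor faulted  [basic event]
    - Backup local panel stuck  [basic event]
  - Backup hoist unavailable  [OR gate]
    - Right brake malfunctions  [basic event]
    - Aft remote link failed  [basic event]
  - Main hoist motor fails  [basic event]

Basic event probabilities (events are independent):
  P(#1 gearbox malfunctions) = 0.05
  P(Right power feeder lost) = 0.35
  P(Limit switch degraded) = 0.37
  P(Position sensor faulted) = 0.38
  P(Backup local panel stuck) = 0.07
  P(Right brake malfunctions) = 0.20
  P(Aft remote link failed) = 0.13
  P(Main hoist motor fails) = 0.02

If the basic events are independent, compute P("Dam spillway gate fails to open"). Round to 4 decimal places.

P(Control chain fails) [AND] = 0.35 × 0.37 = 0.129500
P(Hoist path inoperative) [AND] = 0.05 × 0.129500 × 0.38 × 0.07 = 0.000172
P(Backup hoist unavailable) [OR] = 1 − (1−0.20) × (1−0.13) = 0.304000
P(Dam spillway gate fails to open) [OR] = 1 − (1−0.000172) × (1−0.304000) × (1−0.02) = 0.318037
Rounded to 4 decimal places: P(Dam spillway gate fails to open) ≈ 0.3180.

0.3180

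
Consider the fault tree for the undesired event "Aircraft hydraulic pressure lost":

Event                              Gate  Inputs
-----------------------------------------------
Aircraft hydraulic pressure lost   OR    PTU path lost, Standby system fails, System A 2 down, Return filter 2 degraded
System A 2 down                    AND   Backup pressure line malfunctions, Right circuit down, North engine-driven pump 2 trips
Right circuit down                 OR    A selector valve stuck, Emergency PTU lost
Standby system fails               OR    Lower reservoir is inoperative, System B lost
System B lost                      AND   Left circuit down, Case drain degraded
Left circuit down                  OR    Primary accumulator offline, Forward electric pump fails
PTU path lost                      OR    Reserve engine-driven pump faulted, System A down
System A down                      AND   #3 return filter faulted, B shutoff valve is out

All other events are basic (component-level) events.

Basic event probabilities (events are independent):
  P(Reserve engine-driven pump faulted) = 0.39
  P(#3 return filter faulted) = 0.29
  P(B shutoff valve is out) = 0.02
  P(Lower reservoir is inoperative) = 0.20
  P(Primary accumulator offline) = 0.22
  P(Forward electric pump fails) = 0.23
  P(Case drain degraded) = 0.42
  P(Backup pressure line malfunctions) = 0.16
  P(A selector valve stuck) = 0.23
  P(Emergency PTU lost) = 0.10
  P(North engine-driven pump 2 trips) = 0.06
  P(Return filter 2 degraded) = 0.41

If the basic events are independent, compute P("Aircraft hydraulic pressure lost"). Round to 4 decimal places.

P(System A down) [AND] = 0.29 × 0.02 = 0.005800
P(PTU path lost) [OR] = 1 − (1−0.39) × (1−0.005800) = 0.393538
P(Left circuit down) [OR] = 1 − (1−0.22) × (1−0.23) = 0.399400
P(System B lost) [AND] = 0.399400 × 0.42 = 0.167748
P(Standby system fails) [OR] = 1 − (1−0.20) × (1−0.167748) = 0.334198
P(Right circuit down) [OR] = 1 − (1−0.23) × (1−0.10) = 0.307000
P(System A 2 down) [AND] = 0.16 × 0.307000 × 0.06 = 0.002947
P(Aircraft hydraulic pressure lost) [OR] = 1 − (1−0.393538) × (1−0.334198) × (1−0.002947) × (1−0.41) = 0.762470
Rounded to 4 decimal places: P(Aircraft hydraulic pressure lost) ≈ 0.7625.

0.7625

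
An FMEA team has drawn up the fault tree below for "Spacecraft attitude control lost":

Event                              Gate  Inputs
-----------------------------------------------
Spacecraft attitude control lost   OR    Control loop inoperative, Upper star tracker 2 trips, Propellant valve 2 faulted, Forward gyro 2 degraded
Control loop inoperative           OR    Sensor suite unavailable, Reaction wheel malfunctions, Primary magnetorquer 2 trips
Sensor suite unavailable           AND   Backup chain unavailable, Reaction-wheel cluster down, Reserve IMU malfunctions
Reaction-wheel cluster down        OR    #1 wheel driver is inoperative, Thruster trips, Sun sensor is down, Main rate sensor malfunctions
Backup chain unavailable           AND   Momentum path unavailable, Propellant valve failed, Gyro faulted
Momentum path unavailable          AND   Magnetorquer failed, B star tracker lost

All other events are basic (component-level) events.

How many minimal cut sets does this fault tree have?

Momentum path unavailable [AND]: one cut set from each child combined → 1 × 1 = 1 cut set(s).
Backup chain unavailable [AND]: one cut set from each child combined → 1 × 1 × 1 = 1 cut set(s).
Reaction-wheel cluster down [OR]: union of children's cut sets → 4 cut set(s).
Sensor suite unavailable [AND]: one cut set from each child combined → 1 × 4 × 1 = 4 cut set(s).
Control loop inoperative [OR]: union of children's cut sets → 6 cut set(s).
Spacecraft attitude control lost [OR]: union of children's cut sets → 9 cut set(s).
Minimal cut sets: {#1 wheel driver is inoperative, B star tracker lost, Gyro faulted, Magnetorquer failed, Propellant valve failed, Reserve IMU malfunctions}; {B star tracker lost, Gyro faulted, Magnetorquer failed, Propellant valve failed, Reserve IMU malfunctions, Thruster trips}; {B star tracker lost, Gyro faulted, Magnetorquer failed, Propellant valve failed, Reserve IMU malfunctions, Sun sensor is down}; {B star tracker lost, Gyro faulted, Magnetorquer failed, Main rate sensor malfunctions, Propellant valve failed, Reserve IMU malfunctions}; {Reaction wheel malfunctions}; {Primary magnetorquer 2 trips}; {Upper star tracker 2 trips}; {Propellant valve 2 faulted}; {Forward gyro 2 degraded}.

9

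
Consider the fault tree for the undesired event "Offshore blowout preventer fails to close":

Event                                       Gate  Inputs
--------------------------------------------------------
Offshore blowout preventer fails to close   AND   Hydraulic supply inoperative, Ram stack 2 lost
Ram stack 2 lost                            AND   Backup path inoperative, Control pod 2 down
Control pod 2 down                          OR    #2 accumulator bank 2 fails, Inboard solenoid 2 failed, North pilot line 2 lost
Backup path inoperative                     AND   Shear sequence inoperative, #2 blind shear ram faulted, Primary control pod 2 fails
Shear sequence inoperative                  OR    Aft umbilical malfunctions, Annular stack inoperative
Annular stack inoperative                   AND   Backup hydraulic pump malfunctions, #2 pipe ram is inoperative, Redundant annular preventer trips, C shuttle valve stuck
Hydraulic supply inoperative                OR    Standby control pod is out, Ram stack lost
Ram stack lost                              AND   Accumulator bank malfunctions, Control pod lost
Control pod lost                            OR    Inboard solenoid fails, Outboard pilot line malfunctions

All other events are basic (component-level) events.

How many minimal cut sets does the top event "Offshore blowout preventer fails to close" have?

18

Control pod lost [OR]: union of children's cut sets → 2 cut set(s).
Ram stack lost [AND]: one cut set from each child combined → 1 × 2 = 2 cut set(s).
Hydraulic supply inoperative [OR]: union of children's cut sets → 3 cut set(s).
Annular stack inoperative [AND]: one cut set from each child combined → 1 × 1 × 1 × 1 = 1 cut set(s).
Shear sequence inoperative [OR]: union of children's cut sets → 2 cut set(s).
Backup path inoperative [AND]: one cut set from each child combined → 2 × 1 × 1 = 2 cut set(s).
Control pod 2 down [OR]: union of children's cut sets → 3 cut set(s).
Ram stack 2 lost [AND]: one cut set from each child combined → 2 × 3 = 6 cut set(s).
Offshore blowout preventer fails to close [AND]: one cut set from each child combined → 3 × 6 = 18 cut set(s).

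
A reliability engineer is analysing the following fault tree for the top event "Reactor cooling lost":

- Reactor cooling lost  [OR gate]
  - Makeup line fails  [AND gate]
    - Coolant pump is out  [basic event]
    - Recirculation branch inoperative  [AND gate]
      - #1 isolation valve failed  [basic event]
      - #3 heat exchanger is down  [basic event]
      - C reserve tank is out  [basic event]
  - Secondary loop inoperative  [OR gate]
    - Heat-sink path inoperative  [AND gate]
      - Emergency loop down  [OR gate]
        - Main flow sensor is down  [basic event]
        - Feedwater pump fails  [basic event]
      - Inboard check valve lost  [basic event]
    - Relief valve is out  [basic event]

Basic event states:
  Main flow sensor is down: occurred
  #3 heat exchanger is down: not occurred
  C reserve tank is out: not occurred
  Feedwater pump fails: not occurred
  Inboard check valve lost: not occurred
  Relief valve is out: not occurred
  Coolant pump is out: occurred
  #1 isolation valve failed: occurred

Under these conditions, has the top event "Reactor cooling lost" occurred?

No

Recirculation branch inoperative [AND]: #1 isolation valve failed=occurs, #3 heat exchanger is down=not, C reserve tank is out=not → not all inputs occur → does not occur.
Makeup line fails [AND]: Coolant pump is out=occurs, Recirculation branch inoperative=not → not all inputs occur → does not occur.
Emergency loop down [OR]: Main flow sensor is down=occurs, Feedwater pump fails=not → at least one input occurs → occurs.
Heat-sink path inoperative [AND]: Emergency loop down=occurs, Inboard check valve lost=not → not all inputs occur → does not occur.
Secondary loop inoperative [OR]: Heat-sink path inoperative=not, Relief valve is out=not → no input occurs → does not occur.
Reactor cooling lost [OR]: Makeup line fails=not, Secondary loop inoperative=not → no input occurs → does not occur.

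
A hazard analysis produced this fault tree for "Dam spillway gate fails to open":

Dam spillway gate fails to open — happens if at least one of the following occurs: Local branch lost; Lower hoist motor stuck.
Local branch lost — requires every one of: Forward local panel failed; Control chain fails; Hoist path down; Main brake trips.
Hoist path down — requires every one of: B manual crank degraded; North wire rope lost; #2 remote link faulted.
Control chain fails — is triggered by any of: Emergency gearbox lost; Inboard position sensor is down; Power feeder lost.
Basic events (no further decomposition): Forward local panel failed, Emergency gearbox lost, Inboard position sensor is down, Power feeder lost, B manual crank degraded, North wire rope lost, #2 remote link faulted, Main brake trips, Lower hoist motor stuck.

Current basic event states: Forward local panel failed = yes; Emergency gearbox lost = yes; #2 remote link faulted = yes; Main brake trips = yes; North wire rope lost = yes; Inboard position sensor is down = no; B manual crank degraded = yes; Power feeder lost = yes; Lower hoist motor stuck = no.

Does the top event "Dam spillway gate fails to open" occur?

Yes

Control chain fails [OR]: Emergency gearbox lost=occurs, Inboard position sensor is down=not, Power feeder lost=occurs → at least one input occurs → occurs.
Hoist path down [AND]: B manual crank degraded=occurs, North wire rope lost=occurs, #2 remote link faulted=occurs → all inputs occur → occurs.
Local branch lost [AND]: Forward local panel failed=occurs, Control chain fails=occurs, Hoist path down=occurs, Main brake trips=occurs → all inputs occur → occurs.
Dam spillway gate fails to open [OR]: Local branch lost=occurs, Lower hoist motor stuck=not → at least one input occurs → occurs.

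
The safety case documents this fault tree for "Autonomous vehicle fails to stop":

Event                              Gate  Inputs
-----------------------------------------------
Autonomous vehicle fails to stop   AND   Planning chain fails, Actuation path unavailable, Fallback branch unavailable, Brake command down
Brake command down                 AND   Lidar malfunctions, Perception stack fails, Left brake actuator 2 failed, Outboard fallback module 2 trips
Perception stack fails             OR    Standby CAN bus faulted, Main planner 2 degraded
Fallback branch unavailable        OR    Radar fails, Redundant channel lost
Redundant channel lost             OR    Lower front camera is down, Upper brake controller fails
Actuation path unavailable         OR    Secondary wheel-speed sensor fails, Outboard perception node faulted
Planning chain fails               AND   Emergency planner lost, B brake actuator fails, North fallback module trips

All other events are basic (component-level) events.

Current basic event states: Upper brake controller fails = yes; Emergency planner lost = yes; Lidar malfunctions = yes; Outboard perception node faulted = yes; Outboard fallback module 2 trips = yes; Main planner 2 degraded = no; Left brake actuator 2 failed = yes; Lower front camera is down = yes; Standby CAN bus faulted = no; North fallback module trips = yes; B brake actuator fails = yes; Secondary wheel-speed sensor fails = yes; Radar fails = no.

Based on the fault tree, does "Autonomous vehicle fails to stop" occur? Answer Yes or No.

Planning chain fails [AND]: Emergency planner lost=occurs, B brake actuator fails=occurs, North fallback module trips=occurs → all inputs occur → occurs.
Actuation path unavailable [OR]: Secondary wheel-speed sensor fails=occurs, Outboard perception node faulted=occurs → at least one input occurs → occurs.
Redundant channel lost [OR]: Lower front camera is down=occurs, Upper brake controller fails=occurs → at least one input occurs → occurs.
Fallback branch unavailable [OR]: Radar fails=not, Redundant channel lost=occurs → at least one input occurs → occurs.
Perception stack fails [OR]: Standby CAN bus faulted=not, Main planner 2 degraded=not → no input occurs → does not occur.
Brake command down [AND]: Lidar malfunctions=occurs, Perception stack fails=not, Left brake actuator 2 failed=occurs, Outboard fallback module 2 trips=occurs → not all inputs occur → does not occur.
Autonomous vehicle fails to stop [AND]: Planning chain fails=occurs, Actuation path unavailable=occurs, Fallback branch unavailable=occurs, Brake command down=not → not all inputs occur → does not occur.

No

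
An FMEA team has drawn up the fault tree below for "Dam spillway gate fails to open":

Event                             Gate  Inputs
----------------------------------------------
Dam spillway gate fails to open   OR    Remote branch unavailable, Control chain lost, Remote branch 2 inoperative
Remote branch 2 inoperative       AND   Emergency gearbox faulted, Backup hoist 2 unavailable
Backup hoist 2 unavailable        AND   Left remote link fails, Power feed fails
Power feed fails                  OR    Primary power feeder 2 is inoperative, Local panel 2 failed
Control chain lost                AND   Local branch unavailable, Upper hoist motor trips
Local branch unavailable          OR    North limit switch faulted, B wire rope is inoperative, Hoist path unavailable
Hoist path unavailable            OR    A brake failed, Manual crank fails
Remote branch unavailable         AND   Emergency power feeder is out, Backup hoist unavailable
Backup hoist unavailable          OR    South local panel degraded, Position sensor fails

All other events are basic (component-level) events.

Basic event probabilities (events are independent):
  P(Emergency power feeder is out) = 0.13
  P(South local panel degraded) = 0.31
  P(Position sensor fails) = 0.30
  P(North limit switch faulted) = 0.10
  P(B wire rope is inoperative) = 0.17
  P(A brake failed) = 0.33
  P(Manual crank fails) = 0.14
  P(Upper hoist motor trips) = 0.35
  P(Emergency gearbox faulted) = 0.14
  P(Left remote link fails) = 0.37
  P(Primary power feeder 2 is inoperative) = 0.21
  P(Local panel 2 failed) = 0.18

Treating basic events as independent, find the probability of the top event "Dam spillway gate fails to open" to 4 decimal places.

0.2668

P(Backup hoist unavailable) [OR] = 1 − (1−0.31) × (1−0.30) = 0.517000
P(Remote branch unavailable) [AND] = 0.13 × 0.517000 = 0.067210
P(Hoist path unavailable) [OR] = 1 − (1−0.33) × (1−0.14) = 0.423800
P(Local branch unavailable) [OR] = 1 − (1−0.10) × (1−0.17) × (1−0.423800) = 0.569579
P(Control chain lost) [AND] = 0.569579 × 0.35 = 0.199353
P(Power feed fails) [OR] = 1 − (1−0.21) × (1−0.18) = 0.352200
P(Backup hoist 2 unavailable) [AND] = 0.37 × 0.352200 = 0.130314
P(Remote branch 2 inoperative) [AND] = 0.14 × 0.130314 = 0.018244
P(Dam spillway gate fails to open) [OR] = 1 − (1−0.067210) × (1−0.199353) × (1−0.018244) = 0.266790
Rounded to 4 decimal places: P(Dam spillway gate fails to open) ≈ 0.2668.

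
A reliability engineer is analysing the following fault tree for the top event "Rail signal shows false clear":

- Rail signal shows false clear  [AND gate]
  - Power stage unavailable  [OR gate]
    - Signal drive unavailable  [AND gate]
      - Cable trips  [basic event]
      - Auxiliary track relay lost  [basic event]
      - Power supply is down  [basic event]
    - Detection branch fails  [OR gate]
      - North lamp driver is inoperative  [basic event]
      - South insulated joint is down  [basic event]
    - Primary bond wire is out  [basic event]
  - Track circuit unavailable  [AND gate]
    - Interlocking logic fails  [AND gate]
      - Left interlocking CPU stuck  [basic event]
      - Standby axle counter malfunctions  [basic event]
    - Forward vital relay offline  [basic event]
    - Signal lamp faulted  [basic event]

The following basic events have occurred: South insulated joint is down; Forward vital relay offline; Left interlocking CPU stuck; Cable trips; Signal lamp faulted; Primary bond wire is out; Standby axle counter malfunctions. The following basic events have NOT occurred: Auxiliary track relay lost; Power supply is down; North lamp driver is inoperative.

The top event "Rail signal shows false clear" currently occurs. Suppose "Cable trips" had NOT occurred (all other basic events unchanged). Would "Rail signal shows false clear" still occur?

Yes

Counterfactual: set "Cable trips" to not occurred.
Signal drive unavailable [AND]: Cable trips=not, Auxiliary track relay lost=not, Power supply is down=not → not all inputs occur → does not occur.
Detection branch fails [OR]: North lamp driver is inoperative=not, South insulated joint is down=occurs → at least one input occurs → occurs.
Power stage unavailable [OR]: Signal drive unavailable=not, Detection branch fails=occurs, Primary bond wire is out=occurs → at least one input occurs → occurs.
Interlocking logic fails [AND]: Left interlocking CPU stuck=occurs, Standby axle counter malfunctions=occurs → all inputs occur → occurs.
Track circuit unavailable [AND]: Interlocking logic fails=occurs, Forward vital relay offline=occurs, Signal lamp faulted=occurs → all inputs occur → occurs.
Rail signal shows false clear [AND]: Power stage unavailable=occurs, Track circuit unavailable=occurs → all inputs occur → occurs.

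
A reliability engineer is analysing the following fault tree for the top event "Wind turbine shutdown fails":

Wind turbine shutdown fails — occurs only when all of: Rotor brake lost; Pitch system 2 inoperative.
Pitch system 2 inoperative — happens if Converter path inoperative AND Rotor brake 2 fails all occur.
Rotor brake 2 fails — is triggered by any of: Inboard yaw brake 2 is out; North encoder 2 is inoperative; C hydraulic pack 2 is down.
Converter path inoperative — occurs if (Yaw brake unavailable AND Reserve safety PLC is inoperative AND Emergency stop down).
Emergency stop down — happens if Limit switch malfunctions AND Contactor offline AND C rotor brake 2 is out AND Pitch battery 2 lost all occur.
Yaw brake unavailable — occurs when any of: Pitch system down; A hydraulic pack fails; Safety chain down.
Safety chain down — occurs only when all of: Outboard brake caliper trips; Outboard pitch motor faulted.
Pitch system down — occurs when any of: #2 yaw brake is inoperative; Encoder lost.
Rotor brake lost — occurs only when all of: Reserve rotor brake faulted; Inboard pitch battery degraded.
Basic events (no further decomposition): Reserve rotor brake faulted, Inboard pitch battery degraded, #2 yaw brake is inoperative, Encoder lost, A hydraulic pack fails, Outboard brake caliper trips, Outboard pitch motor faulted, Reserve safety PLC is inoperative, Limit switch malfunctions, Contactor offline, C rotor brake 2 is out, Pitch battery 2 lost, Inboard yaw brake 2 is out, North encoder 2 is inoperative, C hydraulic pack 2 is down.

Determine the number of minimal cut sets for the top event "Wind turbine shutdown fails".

Rotor brake lost [AND]: one cut set from each child combined → 1 × 1 = 1 cut set(s).
Pitch system down [OR]: union of children's cut sets → 2 cut set(s).
Safety chain down [AND]: one cut set from each child combined → 1 × 1 = 1 cut set(s).
Yaw brake unavailable [OR]: union of children's cut sets → 4 cut set(s).
Emergency stop down [AND]: one cut set from each child combined → 1 × 1 × 1 × 1 = 1 cut set(s).
Converter path inoperative [AND]: one cut set from each child combined → 4 × 1 × 1 = 4 cut set(s).
Rotor brake 2 fails [OR]: union of children's cut sets → 3 cut set(s).
Pitch system 2 inoperative [AND]: one cut set from each child combined → 4 × 3 = 12 cut set(s).
Wind turbine shutdown fails [AND]: one cut set from each child combined → 1 × 12 = 12 cut set(s).

12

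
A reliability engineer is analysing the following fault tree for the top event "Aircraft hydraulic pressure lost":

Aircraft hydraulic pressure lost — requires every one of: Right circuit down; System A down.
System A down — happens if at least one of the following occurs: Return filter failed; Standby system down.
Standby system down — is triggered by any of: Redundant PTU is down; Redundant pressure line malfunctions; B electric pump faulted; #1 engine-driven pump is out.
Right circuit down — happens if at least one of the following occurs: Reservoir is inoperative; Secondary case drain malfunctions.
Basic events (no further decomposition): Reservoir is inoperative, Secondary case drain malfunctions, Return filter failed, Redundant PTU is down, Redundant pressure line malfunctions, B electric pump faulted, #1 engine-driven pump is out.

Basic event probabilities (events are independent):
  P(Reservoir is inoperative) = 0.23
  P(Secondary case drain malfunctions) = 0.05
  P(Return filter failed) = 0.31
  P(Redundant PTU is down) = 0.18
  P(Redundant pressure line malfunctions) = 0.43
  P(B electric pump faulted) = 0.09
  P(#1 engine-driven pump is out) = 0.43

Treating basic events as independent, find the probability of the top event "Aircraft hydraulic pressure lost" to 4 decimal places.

P(Right circuit down) [OR] = 1 − (1−0.23) × (1−0.05) = 0.268500
P(Standby system down) [OR] = 1 − (1−0.18) × (1−0.43) × (1−0.09) × (1−0.43) = 0.757560
P(System A down) [OR] = 1 − (1−0.31) × (1−0.757560) = 0.832716
P(Aircraft hydraulic pressure lost) [AND] = 0.268500 × 0.832716 = 0.223584
Rounded to 4 decimal places: P(Aircraft hydraulic pressure lost) ≈ 0.2236.

0.2236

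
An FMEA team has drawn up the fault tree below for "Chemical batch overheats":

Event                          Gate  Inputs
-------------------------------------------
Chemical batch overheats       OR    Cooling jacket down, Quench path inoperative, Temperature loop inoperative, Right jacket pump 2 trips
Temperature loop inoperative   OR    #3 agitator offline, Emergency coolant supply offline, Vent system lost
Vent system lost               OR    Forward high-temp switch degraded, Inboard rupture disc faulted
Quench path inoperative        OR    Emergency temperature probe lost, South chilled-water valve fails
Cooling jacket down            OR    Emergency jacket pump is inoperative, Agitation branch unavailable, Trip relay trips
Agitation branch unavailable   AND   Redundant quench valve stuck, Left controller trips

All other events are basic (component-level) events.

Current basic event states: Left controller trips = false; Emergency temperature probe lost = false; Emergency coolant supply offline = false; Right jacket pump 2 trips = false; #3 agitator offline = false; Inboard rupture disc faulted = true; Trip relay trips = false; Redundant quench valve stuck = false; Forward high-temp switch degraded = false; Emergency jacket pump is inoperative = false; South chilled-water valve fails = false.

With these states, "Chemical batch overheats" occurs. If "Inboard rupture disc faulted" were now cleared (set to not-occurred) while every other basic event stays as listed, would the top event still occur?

Counterfactual: set "Inboard rupture disc faulted" to not occurred.
Agitation branch unavailable [AND]: Redundant quench valve stuck=not, Left controller trips=not → not all inputs occur → does not occur.
Cooling jacket down [OR]: Emergency jacket pump is inoperative=not, Agitation branch unavailable=not, Trip relay trips=not → no input occurs → does not occur.
Quench path inoperative [OR]: Emergency temperature probe lost=not, South chilled-water valve fails=not → no input occurs → does not occur.
Vent system lost [OR]: Forward high-temp switch degraded=not, Inboard rupture disc faulted=not → no input occurs → does not occur.
Temperature loop inoperative [OR]: #3 agitator offline=not, Emergency coolant supply offline=not, Vent system lost=not → no input occurs → does not occur.
Chemical batch overheats [OR]: Cooling jacket down=not, Quench path inoperative=not, Temperature loop inoperative=not, Right jacket pump 2 trips=not → no input occurs → does not occur.

No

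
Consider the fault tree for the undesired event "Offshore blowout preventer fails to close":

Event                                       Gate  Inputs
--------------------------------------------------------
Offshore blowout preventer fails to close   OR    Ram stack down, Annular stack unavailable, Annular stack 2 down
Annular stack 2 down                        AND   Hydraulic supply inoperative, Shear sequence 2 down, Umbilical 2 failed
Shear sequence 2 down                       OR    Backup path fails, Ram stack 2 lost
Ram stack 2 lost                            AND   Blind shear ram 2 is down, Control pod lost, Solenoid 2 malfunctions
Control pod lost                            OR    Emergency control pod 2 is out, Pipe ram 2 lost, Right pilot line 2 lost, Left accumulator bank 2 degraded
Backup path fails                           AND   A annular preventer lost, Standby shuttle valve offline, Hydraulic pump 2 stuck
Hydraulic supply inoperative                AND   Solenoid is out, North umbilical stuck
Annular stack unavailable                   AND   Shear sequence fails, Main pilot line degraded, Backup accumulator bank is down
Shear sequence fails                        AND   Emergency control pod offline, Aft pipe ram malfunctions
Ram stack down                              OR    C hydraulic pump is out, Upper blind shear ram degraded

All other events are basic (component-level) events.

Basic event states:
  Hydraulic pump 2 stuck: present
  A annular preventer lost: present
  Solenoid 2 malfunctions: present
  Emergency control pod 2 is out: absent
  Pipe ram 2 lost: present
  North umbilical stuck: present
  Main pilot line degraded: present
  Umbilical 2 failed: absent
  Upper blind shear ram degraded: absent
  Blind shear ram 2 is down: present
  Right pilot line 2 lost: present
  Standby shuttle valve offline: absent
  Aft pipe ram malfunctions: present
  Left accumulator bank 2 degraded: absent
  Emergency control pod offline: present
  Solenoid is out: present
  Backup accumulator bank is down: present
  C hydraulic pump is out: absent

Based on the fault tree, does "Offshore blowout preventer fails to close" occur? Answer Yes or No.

Yes

Ram stack down [OR]: C hydraulic pump is out=not, Upper blind shear ram degraded=not → no input occurs → does not occur.
Shear sequence fails [AND]: Emergency control pod offline=occurs, Aft pipe ram malfunctions=occurs → all inputs occur → occurs.
Annular stack unavailable [AND]: Shear sequence fails=occurs, Main pilot line degraded=occurs, Backup accumulator bank is down=occurs → all inputs occur → occurs.
Hydraulic supply inoperative [AND]: Solenoid is out=occurs, North umbilical stuck=occurs → all inputs occur → occurs.
Backup path fails [AND]: A annular preventer lost=occurs, Standby shuttle valve offline=not, Hydraulic pump 2 stuck=occurs → not all inputs occur → does not occur.
Control pod lost [OR]: Emergency control pod 2 is out=not, Pipe ram 2 lost=occurs, Right pilot line 2 lost=occurs, Left accumulator bank 2 degraded=not → at least one input occurs → occurs.
Ram stack 2 lost [AND]: Blind shear ram 2 is down=occurs, Control pod lost=occurs, Solenoid 2 malfunctions=occurs → all inputs occur → occurs.
Shear sequence 2 down [OR]: Backup path fails=not, Ram stack 2 lost=occurs → at least one input occurs → occurs.
Annular stack 2 down [AND]: Hydraulic supply inoperative=occurs, Shear sequence 2 down=occurs, Umbilical 2 failed=not → not all inputs occur → does not occur.
Offshore blowout preventer fails to close [OR]: Ram stack down=not, Annular stack unavailable=occurs, Annular stack 2 down=not → at least one input occurs → occurs.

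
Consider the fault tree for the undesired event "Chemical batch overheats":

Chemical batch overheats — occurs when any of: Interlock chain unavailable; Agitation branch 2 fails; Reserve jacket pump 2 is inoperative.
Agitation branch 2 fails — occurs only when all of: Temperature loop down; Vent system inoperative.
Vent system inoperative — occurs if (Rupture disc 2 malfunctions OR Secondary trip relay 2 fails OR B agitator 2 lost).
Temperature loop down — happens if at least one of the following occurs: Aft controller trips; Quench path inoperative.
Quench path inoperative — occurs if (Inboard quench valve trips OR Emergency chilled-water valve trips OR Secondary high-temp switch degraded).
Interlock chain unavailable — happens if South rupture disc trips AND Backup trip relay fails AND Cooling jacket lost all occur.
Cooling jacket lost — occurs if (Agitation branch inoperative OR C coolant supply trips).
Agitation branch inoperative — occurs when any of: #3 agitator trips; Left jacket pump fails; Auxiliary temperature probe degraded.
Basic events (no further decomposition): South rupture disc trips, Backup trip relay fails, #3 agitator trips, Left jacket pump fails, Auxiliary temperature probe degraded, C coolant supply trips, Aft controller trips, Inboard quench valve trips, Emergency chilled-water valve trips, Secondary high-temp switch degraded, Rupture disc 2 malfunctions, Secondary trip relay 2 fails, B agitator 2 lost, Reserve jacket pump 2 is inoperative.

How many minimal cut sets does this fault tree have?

Agitation branch inoperative [OR]: union of children's cut sets → 3 cut set(s).
Cooling jacket lost [OR]: union of children's cut sets → 4 cut set(s).
Interlock chain unavailable [AND]: one cut set from each child combined → 1 × 1 × 4 = 4 cut set(s).
Quench path inoperative [OR]: union of children's cut sets → 3 cut set(s).
Temperature loop down [OR]: union of children's cut sets → 4 cut set(s).
Vent system inoperative [OR]: union of children's cut sets → 3 cut set(s).
Agitation branch 2 fails [AND]: one cut set from each child combined → 4 × 3 = 12 cut set(s).
Chemical batch overheats [OR]: union of children's cut sets → 17 cut set(s).

17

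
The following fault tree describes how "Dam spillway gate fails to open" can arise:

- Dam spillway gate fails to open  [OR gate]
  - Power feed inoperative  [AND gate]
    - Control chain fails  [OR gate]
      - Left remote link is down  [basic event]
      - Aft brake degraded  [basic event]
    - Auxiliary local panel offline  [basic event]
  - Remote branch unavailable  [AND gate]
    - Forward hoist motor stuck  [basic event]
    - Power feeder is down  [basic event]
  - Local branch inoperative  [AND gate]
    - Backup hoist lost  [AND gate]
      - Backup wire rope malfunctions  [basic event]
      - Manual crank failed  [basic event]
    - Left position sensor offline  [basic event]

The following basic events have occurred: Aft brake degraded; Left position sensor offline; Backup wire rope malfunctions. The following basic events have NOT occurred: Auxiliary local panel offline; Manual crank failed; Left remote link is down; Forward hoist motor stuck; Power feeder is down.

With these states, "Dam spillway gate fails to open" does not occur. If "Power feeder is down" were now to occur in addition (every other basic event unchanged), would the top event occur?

Counterfactual: set "Power feeder is down" to occurred.
Control chain fails [OR]: Left remote link is down=not, Aft brake degraded=occurs → at least one input occurs → occurs.
Power feed inoperative [AND]: Control chain fails=occurs, Auxiliary local panel offline=not → not all inputs occur → does not occur.
Remote branch unavailable [AND]: Forward hoist motor stuck=not, Power feeder is down=occurs → not all inputs occur → does not occur.
Backup hoist lost [AND]: Backup wire rope malfunctions=occurs, Manual crank failed=not → not all inputs occur → does not occur.
Local branch inoperative [AND]: Backup hoist lost=not, Left position sensor offline=occurs → not all inputs occur → does not occur.
Dam spillway gate fails to open [OR]: Power feed inoperative=not, Remote branch unavailable=not, Local branch inoperative=not → no input occurs → does not occur.

No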